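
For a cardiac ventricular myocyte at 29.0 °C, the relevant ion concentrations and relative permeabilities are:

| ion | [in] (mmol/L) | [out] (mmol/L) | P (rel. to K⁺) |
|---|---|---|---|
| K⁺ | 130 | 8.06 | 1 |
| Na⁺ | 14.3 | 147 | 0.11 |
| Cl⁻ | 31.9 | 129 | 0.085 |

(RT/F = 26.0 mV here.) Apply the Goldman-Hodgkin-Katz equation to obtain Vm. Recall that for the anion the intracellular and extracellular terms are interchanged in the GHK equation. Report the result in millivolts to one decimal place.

-43.3 mV

Vm = 26.0 · ln[(Σ P·[cation]ₒ + Σ P·[anion]ᵢ) / (Σ P·[cation]ᵢ + Σ P·[anion]ₒ)]
Numerator = 1×8.06 + 0.11×147 + 0.085×31.9 = 26.94
Denominator = 1×130 + 0.11×14.3 + 0.085×129 = 142.5
Vm = 26.0 · ln(0.18901) = 26.0 × (-1.6659) = -43.31 mV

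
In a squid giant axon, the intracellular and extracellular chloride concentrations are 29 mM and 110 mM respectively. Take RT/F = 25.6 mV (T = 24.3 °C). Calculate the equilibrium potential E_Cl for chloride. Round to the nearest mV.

-34 mV

E = (25.6/z) · ln([Cl⁻]_out/[Cl⁻]_in) with z = -1.
For an anion, dividing by z = -1 reverses the sign.
= (25.6/-1) · ln(110/29) = -25.60 · ln(3.793)
= -25.60 · (1.3332) = -34.13 mV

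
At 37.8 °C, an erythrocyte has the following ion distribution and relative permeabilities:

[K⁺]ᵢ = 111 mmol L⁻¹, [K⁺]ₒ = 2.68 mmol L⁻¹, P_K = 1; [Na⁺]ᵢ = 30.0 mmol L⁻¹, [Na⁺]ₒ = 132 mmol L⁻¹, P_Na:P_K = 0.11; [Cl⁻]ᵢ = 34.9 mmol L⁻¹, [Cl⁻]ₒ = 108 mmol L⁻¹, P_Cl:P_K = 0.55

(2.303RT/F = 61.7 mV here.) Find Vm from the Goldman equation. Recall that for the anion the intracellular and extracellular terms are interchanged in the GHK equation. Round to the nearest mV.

Vm = 61.7 · log₁₀[(Σ P·[cation]ₒ + Σ P·[anion]ᵢ) / (Σ P·[cation]ᵢ + Σ P·[anion]ₒ)]
Numerator = 1×2.68 + 0.11×132 + 0.55×34.9 = 36.39
Denominator = 1×111 + 0.11×30.0 + 0.55×108 = 173.7
Vm = 61.7 · log₁₀(0.20953) = 61.7 × (-0.6788) = -41.88 mV

-42 mV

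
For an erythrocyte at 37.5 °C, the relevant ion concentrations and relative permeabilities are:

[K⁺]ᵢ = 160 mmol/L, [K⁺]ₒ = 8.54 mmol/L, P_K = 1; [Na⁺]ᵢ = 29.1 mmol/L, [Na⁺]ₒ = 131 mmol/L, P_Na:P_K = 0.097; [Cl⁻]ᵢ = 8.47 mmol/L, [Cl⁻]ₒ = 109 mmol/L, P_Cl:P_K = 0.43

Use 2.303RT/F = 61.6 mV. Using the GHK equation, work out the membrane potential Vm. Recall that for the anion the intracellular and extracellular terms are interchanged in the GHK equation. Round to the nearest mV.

Vm = 61.6 · log₁₀[(Σ P·[cation]ₒ + Σ P·[anion]ᵢ) / (Σ P·[cation]ᵢ + Σ P·[anion]ₒ)]
Numerator = 1×8.54 + 0.097×131 + 0.43×8.47 = 24.89
Denominator = 1×160 + 0.097×29.1 + 0.43×109 = 209.7
Vm = 61.6 · log₁₀(0.11869) = 61.6 × (-0.9256) = -57.02 mV

-57 mV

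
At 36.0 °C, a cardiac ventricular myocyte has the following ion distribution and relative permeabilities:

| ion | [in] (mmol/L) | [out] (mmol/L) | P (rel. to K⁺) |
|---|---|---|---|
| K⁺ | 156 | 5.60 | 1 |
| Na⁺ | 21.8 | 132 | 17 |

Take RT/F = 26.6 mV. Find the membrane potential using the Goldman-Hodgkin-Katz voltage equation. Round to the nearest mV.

39 mV

Vm = 26.6 · ln[(Σ P·[cation]ₒ + Σ P·[anion]ᵢ) / (Σ P·[cation]ᵢ + Σ P·[anion]ₒ)]
Numerator = 1×5.60 + 17×132 = 2250
Denominator = 1×156 + 17×21.8 = 526.6
Vm = 26.6 · ln(4.2719) = 26.6 × (1.4521) = 38.62 mV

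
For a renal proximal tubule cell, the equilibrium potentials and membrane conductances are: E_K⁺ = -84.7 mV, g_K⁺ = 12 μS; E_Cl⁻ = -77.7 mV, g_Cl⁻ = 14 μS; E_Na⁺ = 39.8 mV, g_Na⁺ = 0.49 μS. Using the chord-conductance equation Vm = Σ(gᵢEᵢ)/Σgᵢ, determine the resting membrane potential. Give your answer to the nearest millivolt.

Σ gᵢEᵢ = 12·(-84.7) + 14·(-77.7) + 0.49·(39.8) = -2084.70
Σ gᵢ = 12 + 14 + 0.49 = 26.49
Vm = -2084.70 / 26.49 = -78.70 mV

-79 mV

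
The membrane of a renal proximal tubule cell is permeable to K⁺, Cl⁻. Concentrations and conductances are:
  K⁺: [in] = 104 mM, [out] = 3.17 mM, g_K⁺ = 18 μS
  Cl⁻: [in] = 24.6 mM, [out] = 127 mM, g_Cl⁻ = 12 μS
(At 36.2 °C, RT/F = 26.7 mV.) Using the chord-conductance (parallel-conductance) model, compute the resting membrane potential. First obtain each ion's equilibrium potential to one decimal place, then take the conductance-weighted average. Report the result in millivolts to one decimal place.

-73.4 mV

E_K⁺ = (26.7/1)·ln(3.17/104) = -93.2 mV
E_Cl⁻ = (26.7/-1)·ln(127/24.6) = -43.8 mV
Vm = (Σ gᵢEᵢ)/(Σ gᵢ) = (18·-93.2 + 12·-43.8) / (18 + 12)
= -2203.20 / 30 = -73.44 mV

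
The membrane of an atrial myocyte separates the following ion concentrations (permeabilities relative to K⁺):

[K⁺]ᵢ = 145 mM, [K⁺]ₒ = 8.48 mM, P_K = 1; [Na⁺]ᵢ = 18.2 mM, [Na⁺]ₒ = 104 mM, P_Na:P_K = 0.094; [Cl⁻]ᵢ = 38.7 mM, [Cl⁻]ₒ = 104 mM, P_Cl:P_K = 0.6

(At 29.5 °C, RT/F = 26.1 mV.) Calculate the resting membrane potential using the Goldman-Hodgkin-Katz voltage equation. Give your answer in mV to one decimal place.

-42.2 mV

Vm = 26.1 · ln[(Σ P·[cation]ₒ + Σ P·[anion]ᵢ) / (Σ P·[cation]ᵢ + Σ P·[anion]ₒ)]
Numerator = 1×8.48 + 0.094×104 + 0.6×38.7 = 41.48
Denominator = 1×145 + 0.094×18.2 + 0.6×104 = 209.1
Vm = 26.1 · ln(0.19834) = 26.1 × (-1.6177) = -42.22 mV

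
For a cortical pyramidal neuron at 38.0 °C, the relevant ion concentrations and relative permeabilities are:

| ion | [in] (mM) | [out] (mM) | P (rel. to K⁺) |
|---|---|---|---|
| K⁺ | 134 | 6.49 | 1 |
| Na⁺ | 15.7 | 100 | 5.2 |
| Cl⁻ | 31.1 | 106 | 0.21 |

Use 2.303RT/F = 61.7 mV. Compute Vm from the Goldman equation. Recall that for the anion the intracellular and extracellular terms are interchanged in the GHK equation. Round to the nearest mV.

22 mV

Vm = 61.7 · log₁₀[(Σ P·[cation]ₒ + Σ P·[anion]ᵢ) / (Σ P·[cation]ᵢ + Σ P·[anion]ₒ)]
Numerator = 1×6.49 + 5.2×100 + 0.21×31.1 = 533
Denominator = 1×134 + 5.2×15.7 + 0.21×106 = 237.9
Vm = 61.7 · log₁₀(2.2405) = 61.7 × (0.3503) = 21.62 mV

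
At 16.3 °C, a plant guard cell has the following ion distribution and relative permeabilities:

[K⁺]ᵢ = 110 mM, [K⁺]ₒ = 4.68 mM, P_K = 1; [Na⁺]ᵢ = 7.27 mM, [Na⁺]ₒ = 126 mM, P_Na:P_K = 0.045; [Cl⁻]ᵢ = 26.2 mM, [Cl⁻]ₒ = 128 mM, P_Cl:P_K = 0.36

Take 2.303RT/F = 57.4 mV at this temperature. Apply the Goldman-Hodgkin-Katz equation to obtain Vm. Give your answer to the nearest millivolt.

-52 mV

Vm = 57.4 · log₁₀[(Σ P·[cation]ₒ + Σ P·[anion]ᵢ) / (Σ P·[cation]ᵢ + Σ P·[anion]ₒ)]
Numerator = 1×4.68 + 0.045×126 + 0.36×26.2 = 19.78
Denominator = 1×110 + 0.045×7.27 + 0.36×128 = 156.4
Vm = 57.4 · log₁₀(0.12648) = 57.4 × (-0.8980) = -51.54 mV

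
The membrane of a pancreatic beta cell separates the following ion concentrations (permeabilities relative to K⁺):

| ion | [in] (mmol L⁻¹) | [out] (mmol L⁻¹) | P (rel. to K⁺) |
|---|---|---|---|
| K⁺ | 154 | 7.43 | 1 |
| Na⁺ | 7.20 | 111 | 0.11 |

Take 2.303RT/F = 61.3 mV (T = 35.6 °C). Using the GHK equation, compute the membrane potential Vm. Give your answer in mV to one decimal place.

-55.0 mV

Vm = 61.3 · log₁₀[(Σ P·[cation]ₒ + Σ P·[anion]ᵢ) / (Σ P·[cation]ᵢ + Σ P·[anion]ₒ)]
Numerator = 1×7.43 + 0.11×111 = 19.64
Denominator = 1×154 + 0.11×7.20 = 154.8
Vm = 61.3 · log₁₀(0.12688) = 61.3 × (-0.8966) = -54.96 mV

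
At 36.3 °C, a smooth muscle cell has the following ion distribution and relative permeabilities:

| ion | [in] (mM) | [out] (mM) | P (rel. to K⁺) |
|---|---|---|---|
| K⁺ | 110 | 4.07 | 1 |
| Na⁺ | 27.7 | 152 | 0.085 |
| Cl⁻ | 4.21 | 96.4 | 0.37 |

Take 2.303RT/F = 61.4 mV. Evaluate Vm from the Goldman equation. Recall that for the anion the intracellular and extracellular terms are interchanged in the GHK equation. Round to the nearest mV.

-55 mV

Vm = 61.4 · log₁₀[(Σ P·[cation]ₒ + Σ P·[anion]ᵢ) / (Σ P·[cation]ᵢ + Σ P·[anion]ₒ)]
Numerator = 1×4.07 + 0.085×152 + 0.37×4.21 = 18.55
Denominator = 1×110 + 0.085×27.7 + 0.37×96.4 = 148
Vm = 61.4 · log₁₀(0.1253) = 61.4 × (-0.9020) = -55.39 mV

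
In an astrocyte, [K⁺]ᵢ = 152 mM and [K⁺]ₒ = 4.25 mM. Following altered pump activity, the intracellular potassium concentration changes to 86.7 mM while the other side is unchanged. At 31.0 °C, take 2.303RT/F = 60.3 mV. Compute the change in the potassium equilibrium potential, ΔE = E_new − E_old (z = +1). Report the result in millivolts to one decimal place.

E_old = (60.3/1)·log₁₀(4.25/152) = -93.67 mV
E_new = (60.3/1)·log₁₀(4.25/86.7) = -78.97 mV
ΔE = -78.97 − (-93.67) = 14.70 mV

14.7 mV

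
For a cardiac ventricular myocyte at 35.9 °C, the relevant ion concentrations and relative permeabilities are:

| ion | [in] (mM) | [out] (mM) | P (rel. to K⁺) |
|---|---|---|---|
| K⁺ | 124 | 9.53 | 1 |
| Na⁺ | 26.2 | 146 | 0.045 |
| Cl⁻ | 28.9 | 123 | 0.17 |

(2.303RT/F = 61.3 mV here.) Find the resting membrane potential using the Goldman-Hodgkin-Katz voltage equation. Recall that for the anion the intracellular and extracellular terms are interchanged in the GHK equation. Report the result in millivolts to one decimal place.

-51.6 mV

Vm = 61.3 · log₁₀[(Σ P·[cation]ₒ + Σ P·[anion]ᵢ) / (Σ P·[cation]ᵢ + Σ P·[anion]ₒ)]
Numerator = 1×9.53 + 0.045×146 + 0.17×28.9 = 21.01
Denominator = 1×124 + 0.045×26.2 + 0.17×123 = 146.1
Vm = 61.3 · log₁₀(0.14384) = 61.3 × (-0.8421) = -51.62 mV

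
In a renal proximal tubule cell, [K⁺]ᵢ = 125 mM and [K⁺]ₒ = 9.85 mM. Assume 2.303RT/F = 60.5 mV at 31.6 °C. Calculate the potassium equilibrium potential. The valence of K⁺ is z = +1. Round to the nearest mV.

-67 mV

E = (60.5/z) · log₁₀([K⁺]_out/[K⁺]_in) with z = +1.
= (60.5/1) · log₁₀(9.85/125) = 60.50 · log₁₀(0.0788)
= 60.50 · (-1.1035) = -66.76 mV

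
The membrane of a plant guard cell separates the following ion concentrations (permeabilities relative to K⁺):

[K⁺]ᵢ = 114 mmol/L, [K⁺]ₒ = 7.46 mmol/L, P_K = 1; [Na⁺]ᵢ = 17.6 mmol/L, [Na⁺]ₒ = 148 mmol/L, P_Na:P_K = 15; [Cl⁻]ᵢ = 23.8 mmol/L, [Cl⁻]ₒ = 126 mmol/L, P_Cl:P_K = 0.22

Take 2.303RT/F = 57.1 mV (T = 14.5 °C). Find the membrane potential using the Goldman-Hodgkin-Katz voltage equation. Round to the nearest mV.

42 mV

Vm = 57.1 · log₁₀[(Σ P·[cation]ₒ + Σ P·[anion]ᵢ) / (Σ P·[cation]ᵢ + Σ P·[anion]ₒ)]
Numerator = 1×7.46 + 15×148 + 0.22×23.8 = 2233
Denominator = 1×114 + 15×17.6 + 0.22×126 = 405.7
Vm = 57.1 · log₁₀(5.503) = 57.1 × (0.7406) = 42.29 mV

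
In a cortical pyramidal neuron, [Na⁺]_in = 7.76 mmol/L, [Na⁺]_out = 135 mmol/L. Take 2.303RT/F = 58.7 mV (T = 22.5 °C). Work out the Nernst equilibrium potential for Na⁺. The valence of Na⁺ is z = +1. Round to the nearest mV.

73 mV

E = (58.7/z) · log₁₀([Na⁺]_out/[Na⁺]_in) with z = +1.
= (58.7/1) · log₁₀(135/7.76) = 58.70 · log₁₀(17.4)
= 58.70 · (1.2405) = 72.82 mV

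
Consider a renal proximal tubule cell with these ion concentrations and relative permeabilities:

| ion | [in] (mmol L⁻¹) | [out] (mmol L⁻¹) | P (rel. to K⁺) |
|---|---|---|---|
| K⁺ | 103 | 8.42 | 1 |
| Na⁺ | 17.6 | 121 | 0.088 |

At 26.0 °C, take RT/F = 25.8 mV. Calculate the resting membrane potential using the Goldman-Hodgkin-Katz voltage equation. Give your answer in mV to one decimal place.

-43.9 mV

Vm = 25.8 · ln[(Σ P·[cation]ₒ + Σ P·[anion]ᵢ) / (Σ P·[cation]ᵢ + Σ P·[anion]ₒ)]
Numerator = 1×8.42 + 0.088×121 = 19.07
Denominator = 1×103 + 0.088×17.6 = 104.5
Vm = 25.8 · ln(0.18238) = 25.8 × (-1.7016) = -43.90 mV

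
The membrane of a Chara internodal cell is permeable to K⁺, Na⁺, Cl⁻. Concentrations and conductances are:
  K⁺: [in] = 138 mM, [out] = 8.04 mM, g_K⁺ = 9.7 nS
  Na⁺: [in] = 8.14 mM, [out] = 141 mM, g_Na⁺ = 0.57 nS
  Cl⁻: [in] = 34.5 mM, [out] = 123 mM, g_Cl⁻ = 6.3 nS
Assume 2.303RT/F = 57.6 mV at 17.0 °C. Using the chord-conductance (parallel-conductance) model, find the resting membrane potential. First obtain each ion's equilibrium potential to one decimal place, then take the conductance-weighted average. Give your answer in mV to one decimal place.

-51.3 mV

E_K⁺ = (57.6/1)·log₁₀(8.04/138) = -71.1 mV
E_Na⁺ = (57.6/1)·log₁₀(141/8.14) = 71.3 mV
E_Cl⁻ = (57.6/-1)·log₁₀(123/34.5) = -31.8 mV
Vm = (Σ gᵢEᵢ)/(Σ gᵢ) = (9.7·-71.1 + 0.57·71.3 + 6.3·-31.8) / (9.7 + 0.57 + 6.3)
= -849.37 / 16.57 = -51.26 mV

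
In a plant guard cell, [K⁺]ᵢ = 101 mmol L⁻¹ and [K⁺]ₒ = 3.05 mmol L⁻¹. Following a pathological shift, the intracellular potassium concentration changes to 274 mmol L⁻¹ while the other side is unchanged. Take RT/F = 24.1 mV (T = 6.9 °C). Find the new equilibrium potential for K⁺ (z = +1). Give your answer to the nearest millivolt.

-108 mV

After the shift: [K⁺]_out = 3.05, [K⁺]_in = 274 mmol L⁻¹.
E_new = (24.1/1)·ln(3.05/274) = 24.10 · (-4.4980) = -108.40 mV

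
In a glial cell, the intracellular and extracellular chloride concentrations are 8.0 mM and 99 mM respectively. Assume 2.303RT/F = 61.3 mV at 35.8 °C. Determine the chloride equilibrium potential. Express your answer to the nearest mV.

-67 mV

E = (61.3/z) · log₁₀([Cl⁻]_out/[Cl⁻]_in) with z = -1.
For an anion, dividing by z = -1 reverses the sign.
= (61.3/-1) · log₁₀(99/8.0) = -61.30 · log₁₀(12.38)
= -61.30 · (1.0925) = -66.97 mV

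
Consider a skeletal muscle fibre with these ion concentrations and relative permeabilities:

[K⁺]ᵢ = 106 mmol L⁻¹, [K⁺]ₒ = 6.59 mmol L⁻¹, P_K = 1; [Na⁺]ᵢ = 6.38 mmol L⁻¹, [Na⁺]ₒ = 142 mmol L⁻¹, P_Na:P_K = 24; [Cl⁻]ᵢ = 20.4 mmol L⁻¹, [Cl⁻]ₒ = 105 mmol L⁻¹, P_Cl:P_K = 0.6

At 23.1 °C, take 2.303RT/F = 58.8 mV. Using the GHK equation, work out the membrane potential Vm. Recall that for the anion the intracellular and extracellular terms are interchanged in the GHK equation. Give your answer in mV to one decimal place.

Vm = 58.8 · log₁₀[(Σ P·[cation]ₒ + Σ P·[anion]ᵢ) / (Σ P·[cation]ᵢ + Σ P·[anion]ₒ)]
Numerator = 1×6.59 + 24×142 + 0.6×20.4 = 3427
Denominator = 1×106 + 24×6.38 + 0.6×105 = 322.1
Vm = 58.8 · log₁₀(10.638) = 58.8 × (1.0269) = 60.38 mV

60.4 mV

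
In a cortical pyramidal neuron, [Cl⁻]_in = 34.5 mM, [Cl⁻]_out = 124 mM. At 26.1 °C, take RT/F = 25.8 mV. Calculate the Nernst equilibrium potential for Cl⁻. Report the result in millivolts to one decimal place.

-33.0 mV

E = (25.8/z) · ln([Cl⁻]_out/[Cl⁻]_in) with z = -1.
For an anion, dividing by z = -1 reverses the sign.
= (25.8/-1) · ln(124/34.5) = -25.80 · ln(3.594)
= -25.80 · (1.2793) = -33.01 mV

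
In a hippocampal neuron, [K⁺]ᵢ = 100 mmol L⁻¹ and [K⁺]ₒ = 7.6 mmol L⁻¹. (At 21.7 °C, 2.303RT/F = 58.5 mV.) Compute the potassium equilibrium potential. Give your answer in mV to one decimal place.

-65.5 mV

E = (58.5/z) · log₁₀([K⁺]_out/[K⁺]_in) with z = +1.
= (58.5/1) · log₁₀(7.6/100) = 58.50 · log₁₀(0.076)
= 58.50 · (-1.1192) = -65.47 mV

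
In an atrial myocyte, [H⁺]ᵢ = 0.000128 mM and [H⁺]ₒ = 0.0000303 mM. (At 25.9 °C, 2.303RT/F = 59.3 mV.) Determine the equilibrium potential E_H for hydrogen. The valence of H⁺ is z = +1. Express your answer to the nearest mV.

E = (59.3/z) · log₁₀([H⁺]_out/[H⁺]_in) with z = +1.
= (59.3/1) · log₁₀(0.0000303/0.000128) = 59.30 · log₁₀(0.2367)
= 59.30 · (-0.6258) = -37.11 mV

-37 mV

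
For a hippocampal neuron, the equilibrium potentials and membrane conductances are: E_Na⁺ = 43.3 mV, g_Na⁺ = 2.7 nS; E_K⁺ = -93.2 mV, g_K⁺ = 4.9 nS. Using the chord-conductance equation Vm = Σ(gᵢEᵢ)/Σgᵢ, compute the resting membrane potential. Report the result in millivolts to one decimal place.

Σ gᵢEᵢ = 2.7·(43.3) + 4.9·(-93.2) = -339.77
Σ gᵢ = 2.7 + 4.9 = 7.6
Vm = -339.77 / 7.6 = -44.71 mV

-44.7 mV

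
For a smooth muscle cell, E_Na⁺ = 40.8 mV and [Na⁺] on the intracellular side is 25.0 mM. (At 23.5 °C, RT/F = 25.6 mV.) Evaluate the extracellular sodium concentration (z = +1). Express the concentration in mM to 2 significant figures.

Nernst: E = (25.6/1) · ln([out]/[in]), so ln([out]/[in]) = 40.8 × 1 / 25.6 = 1.5937.
[out]/[in] = e^(1.5937) = 4.922.
[out] = 4.922 × 25.0 = 123.1 mM.

120 mM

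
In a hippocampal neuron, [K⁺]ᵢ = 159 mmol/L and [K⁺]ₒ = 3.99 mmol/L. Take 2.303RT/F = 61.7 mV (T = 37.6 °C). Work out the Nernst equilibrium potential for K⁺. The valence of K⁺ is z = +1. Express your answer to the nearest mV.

-99 mV

E = (61.7/z) · log₁₀([K⁺]_out/[K⁺]_in) with z = +1.
= (61.7/1) · log₁₀(3.99/159) = 61.70 · log₁₀(0.02509)
= 61.70 · (-1.6004) = -98.75 mV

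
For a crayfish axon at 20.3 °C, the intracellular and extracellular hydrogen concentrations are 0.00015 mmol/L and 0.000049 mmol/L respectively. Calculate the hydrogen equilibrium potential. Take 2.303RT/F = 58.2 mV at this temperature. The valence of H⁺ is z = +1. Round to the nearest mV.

E = (58.2/z) · log₁₀([H⁺]_out/[H⁺]_in) with z = +1.
= (58.2/1) · log₁₀(0.000049/0.00015) = 58.20 · log₁₀(0.3267)
= 58.20 · (-0.4859) = -28.28 mV

-28 mV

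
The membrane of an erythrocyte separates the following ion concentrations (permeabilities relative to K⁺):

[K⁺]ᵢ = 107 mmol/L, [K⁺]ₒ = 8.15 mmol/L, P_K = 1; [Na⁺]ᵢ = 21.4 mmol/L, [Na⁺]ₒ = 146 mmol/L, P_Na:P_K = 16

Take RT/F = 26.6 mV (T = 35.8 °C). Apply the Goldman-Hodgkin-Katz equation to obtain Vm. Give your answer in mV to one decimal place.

43.9 mV

Vm = 26.6 · ln[(Σ P·[cation]ₒ + Σ P·[anion]ᵢ) / (Σ P·[cation]ᵢ + Σ P·[anion]ₒ)]
Numerator = 1×8.15 + 16×146 = 2344
Denominator = 1×107 + 16×21.4 = 449.4
Vm = 26.6 · ln(5.2162) = 26.6 × (1.6518) = 43.94 mV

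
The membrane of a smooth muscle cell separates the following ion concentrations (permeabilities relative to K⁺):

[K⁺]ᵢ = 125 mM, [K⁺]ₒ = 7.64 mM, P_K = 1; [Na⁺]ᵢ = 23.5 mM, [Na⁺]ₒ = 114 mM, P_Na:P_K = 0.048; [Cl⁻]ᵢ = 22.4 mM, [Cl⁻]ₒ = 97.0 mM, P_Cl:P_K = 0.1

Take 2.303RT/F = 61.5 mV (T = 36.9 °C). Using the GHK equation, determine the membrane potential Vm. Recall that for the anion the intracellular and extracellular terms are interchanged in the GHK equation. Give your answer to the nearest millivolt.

-58 mV

Vm = 61.5 · log₁₀[(Σ P·[cation]ₒ + Σ P·[anion]ᵢ) / (Σ P·[cation]ᵢ + Σ P·[anion]ₒ)]
Numerator = 1×7.64 + 0.048×114 + 0.1×22.4 = 15.35
Denominator = 1×125 + 0.048×23.5 + 0.1×97.0 = 135.8
Vm = 61.5 · log₁₀(0.11303) = 61.5 × (-0.9468) = -58.23 mV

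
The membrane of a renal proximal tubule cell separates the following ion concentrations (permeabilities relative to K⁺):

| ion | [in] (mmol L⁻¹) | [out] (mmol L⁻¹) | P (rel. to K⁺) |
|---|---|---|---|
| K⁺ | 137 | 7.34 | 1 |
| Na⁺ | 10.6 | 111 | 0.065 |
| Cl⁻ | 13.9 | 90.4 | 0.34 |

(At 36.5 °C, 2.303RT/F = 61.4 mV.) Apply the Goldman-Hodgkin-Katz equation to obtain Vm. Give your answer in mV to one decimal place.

-57.8 mV

Vm = 61.4 · log₁₀[(Σ P·[cation]ₒ + Σ P·[anion]ᵢ) / (Σ P·[cation]ᵢ + Σ P·[anion]ₒ)]
Numerator = 1×7.34 + 0.065×111 + 0.34×13.9 = 19.28
Denominator = 1×137 + 0.065×10.6 + 0.34×90.4 = 168.4
Vm = 61.4 · log₁₀(0.11448) = 61.4 × (-0.9413) = -57.79 mV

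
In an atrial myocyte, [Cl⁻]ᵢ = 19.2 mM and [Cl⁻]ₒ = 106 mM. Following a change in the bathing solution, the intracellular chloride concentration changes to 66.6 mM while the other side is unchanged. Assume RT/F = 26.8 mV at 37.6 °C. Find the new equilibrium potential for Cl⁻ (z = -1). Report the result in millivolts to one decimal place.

-12.5 mV

After the shift: [Cl⁻]_out = 106, [Cl⁻]_in = 66.6 mM.
E_new = (26.8/-1)·ln(106/66.6) = -26.80 · (0.4647) = -12.45 mV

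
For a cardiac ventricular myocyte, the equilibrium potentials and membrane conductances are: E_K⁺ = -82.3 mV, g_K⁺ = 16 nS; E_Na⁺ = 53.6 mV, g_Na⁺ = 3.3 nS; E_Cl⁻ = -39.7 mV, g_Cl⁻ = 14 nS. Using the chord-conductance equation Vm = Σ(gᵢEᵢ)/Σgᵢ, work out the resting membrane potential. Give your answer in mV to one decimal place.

Σ gᵢEᵢ = 16·(-82.3) + 3.3·(53.6) + 14·(-39.7) = -1695.72
Σ gᵢ = 16 + 3.3 + 14 = 33.3
Vm = -1695.72 / 33.3 = -50.92 mV

-50.9 mV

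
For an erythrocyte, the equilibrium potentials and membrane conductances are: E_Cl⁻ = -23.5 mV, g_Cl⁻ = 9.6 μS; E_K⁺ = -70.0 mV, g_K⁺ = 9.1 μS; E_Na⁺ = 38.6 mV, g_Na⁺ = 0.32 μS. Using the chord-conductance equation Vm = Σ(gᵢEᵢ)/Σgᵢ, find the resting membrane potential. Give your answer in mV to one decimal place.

Σ gᵢEᵢ = 9.6·(-23.5) + 9.1·(-70.0) + 0.32·(38.6) = -850.25
Σ gᵢ = 9.6 + 9.1 + 0.32 = 19.02
Vm = -850.25 / 19.02 = -44.70 mV

-44.7 mV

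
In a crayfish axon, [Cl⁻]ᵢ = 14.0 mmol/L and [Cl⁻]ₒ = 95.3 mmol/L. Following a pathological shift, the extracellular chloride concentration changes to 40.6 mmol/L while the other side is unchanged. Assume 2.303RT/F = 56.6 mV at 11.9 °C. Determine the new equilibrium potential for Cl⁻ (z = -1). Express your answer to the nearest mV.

-26 mV

After the shift: [Cl⁻]_out = 40.6, [Cl⁻]_in = 14.0 mmol/L.
E_new = (56.6/-1)·log₁₀(40.6/14.0) = -56.60 · (0.4624) = -26.17 mV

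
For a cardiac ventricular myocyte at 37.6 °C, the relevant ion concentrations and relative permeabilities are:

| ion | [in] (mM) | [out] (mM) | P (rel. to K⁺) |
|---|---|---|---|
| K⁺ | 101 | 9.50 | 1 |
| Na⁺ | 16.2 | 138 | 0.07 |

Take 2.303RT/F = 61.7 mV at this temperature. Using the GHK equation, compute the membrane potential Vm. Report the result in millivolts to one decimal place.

-44.8 mV

Vm = 61.7 · log₁₀[(Σ P·[cation]ₒ + Σ P·[anion]ᵢ) / (Σ P·[cation]ᵢ + Σ P·[anion]ₒ)]
Numerator = 1×9.50 + 0.07×138 = 19.16
Denominator = 1×101 + 0.07×16.2 = 102.1
Vm = 61.7 · log₁₀(0.1876) = 61.7 × (-0.7268) = -44.84 mV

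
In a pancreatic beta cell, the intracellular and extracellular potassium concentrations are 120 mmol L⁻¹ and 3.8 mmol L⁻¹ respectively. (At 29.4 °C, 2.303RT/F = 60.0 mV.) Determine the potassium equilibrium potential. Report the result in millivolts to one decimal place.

-90.0 mV

E = (60.0/z) · log₁₀([K⁺]_out/[K⁺]_in) with z = +1.
= (60.0/1) · log₁₀(3.8/120) = 60.00 · log₁₀(0.03167)
= 60.00 · (-1.4994) = -89.96 mV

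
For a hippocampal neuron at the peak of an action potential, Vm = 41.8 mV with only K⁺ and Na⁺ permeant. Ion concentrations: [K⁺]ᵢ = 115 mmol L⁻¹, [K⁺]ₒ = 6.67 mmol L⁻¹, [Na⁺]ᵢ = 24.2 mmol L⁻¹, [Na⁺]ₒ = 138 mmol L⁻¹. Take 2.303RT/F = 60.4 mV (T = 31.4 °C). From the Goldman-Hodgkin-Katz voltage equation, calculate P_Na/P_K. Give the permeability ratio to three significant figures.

Let α = P_Na/P_K. GHK: Vm = 60.4·log₁₀[(Kₒ + α·Naₒ)/(Kᵢ + α·Naᵢ)].
10^(Vm/60.4) = 10^(41.8/60.4) = 4.921
So 4.921·(Kᵢ + α·Naᵢ) = Kₒ + α·Naₒ → α = (4.921·115.0 − 6.67) / (138.0 − 4.921·24.2)
α = (565.9 − 6.67) / (138.0 − 119.1) = 559.2/18.91 = 29.57

29.6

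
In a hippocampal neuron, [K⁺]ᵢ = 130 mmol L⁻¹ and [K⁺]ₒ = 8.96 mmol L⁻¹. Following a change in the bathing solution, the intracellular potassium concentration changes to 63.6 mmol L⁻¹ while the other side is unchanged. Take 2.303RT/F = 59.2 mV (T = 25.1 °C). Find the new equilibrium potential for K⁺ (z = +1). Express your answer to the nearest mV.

-50 mV

After the shift: [K⁺]_out = 8.96, [K⁺]_in = 63.6 mmol L⁻¹.
E_new = (59.2/1)·log₁₀(8.96/63.6) = 59.20 · (-0.8511) = -50.39 mV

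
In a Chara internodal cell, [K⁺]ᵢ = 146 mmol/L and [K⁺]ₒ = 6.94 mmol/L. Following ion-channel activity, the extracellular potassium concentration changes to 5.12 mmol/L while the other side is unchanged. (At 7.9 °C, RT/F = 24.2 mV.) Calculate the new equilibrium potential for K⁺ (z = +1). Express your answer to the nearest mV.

-81 mV

After the shift: [K⁺]_out = 5.12, [K⁺]_in = 146 mmol/L.
E_new = (24.2/1)·ln(5.12/146) = 24.20 · (-3.3505) = -81.08 mV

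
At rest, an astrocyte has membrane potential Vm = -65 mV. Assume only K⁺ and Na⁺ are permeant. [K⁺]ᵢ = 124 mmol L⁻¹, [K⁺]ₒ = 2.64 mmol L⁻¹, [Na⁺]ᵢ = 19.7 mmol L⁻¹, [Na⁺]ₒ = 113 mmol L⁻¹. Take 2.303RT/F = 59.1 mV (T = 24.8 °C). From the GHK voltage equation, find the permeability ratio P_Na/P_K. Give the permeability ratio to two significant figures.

0.065

Let α = P_Na/P_K. GHK: Vm = 59.1·log₁₀[(Kₒ + α·Naₒ)/(Kᵢ + α·Naᵢ)].
10^(Vm/59.1) = 10^(-65.0/59.1) = 0.079464
So 0.079464·(Kᵢ + α·Naᵢ) = Kₒ + α·Naₒ → α = (0.079464·124.0 − 2.64) / (113.0 − 0.079464·19.7)
α = (9.854 − 2.64) / (113.0 − 1.565) = 7.214/111.4 = 0.06473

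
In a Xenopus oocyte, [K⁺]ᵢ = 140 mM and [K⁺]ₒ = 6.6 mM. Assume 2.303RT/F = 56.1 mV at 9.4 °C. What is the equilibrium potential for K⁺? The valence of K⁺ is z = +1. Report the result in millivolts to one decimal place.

-74.4 mV

E = (56.1/z) · log₁₀([K⁺]_out/[K⁺]_in) with z = +1.
= (56.1/1) · log₁₀(6.6/140) = 56.10 · log₁₀(0.04714)
= 56.10 · (-1.3266) = -74.42 mV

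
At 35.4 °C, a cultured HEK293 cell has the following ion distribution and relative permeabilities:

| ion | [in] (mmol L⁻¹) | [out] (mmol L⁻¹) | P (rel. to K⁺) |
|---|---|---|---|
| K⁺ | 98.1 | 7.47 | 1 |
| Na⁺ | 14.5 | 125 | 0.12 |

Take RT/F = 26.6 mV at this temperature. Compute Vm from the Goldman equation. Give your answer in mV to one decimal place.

Vm = 26.6 · ln[(Σ P·[cation]ₒ + Σ P·[anion]ᵢ) / (Σ P·[cation]ᵢ + Σ P·[anion]ₒ)]
Numerator = 1×7.47 + 0.12×125 = 22.47
Denominator = 1×98.1 + 0.12×14.5 = 99.84
Vm = 26.6 · ln(0.22506) = 26.6 × (-1.4914) = -39.67 mV

-39.7 mV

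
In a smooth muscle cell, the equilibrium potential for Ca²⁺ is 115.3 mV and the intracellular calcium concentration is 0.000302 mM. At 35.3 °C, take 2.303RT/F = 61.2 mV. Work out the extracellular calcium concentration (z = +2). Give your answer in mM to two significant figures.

1.8 mM

Nernst: E = (61.2/2) · log₁₀([out]/[in]), so log₁₀([out]/[in]) = 115.3 × 2 / 61.2 = 3.7680.
[out]/[in] = 10^(3.7680) = 5861.
[out] = 5861 × 0.000302 = 1.77 mM.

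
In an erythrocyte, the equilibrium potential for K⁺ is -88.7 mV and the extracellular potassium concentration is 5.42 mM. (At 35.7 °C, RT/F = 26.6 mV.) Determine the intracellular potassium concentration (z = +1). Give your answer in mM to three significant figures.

Nernst: E = (26.6/1) · ln([out]/[in]), so ln([out]/[in]) = -88.7 × 1 / 26.6 = -3.3346.
[out]/[in] = e^(-3.3346) = 0.03563.
[in] = 5.42 / 0.03563 = 152.1 mM.

152 mM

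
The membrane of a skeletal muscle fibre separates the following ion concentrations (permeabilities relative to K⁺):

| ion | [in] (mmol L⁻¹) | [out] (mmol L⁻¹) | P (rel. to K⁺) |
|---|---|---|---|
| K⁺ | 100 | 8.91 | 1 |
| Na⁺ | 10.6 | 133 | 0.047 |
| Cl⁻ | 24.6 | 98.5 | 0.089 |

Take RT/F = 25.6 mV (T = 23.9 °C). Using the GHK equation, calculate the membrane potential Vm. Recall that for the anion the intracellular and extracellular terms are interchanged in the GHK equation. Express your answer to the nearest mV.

Vm = 25.6 · ln[(Σ P·[cation]ₒ + Σ P·[anion]ᵢ) / (Σ P·[cation]ᵢ + Σ P·[anion]ₒ)]
Numerator = 1×8.91 + 0.047×133 + 0.089×24.6 = 17.35
Denominator = 1×100 + 0.047×10.6 + 0.089×98.5 = 109.3
Vm = 25.6 · ln(0.15879) = 25.6 × (-1.8402) = -47.11 mV

-47 mV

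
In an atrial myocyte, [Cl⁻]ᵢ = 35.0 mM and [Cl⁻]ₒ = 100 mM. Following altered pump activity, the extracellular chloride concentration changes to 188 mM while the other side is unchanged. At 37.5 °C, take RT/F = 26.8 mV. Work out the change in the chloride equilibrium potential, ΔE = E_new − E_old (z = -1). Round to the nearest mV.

-17 mV

E_old = (26.8/-1)·ln(100/35.0) = -28.14 mV
E_new = (26.8/-1)·ln(188/35.0) = -45.05 mV
ΔE = -45.05 − (-28.14) = -16.92 mV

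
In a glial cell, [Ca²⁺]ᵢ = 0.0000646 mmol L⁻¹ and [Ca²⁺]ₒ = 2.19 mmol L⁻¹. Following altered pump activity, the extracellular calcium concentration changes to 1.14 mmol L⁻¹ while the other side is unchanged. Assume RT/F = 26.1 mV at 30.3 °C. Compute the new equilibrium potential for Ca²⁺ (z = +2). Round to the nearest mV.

After the shift: [Ca²⁺]_out = 1.14, [Ca²⁺]_in = 0.0000646 mmol L⁻¹.
E_new = (26.1/2)·ln(1.14/0.0000646) = 13.05 · (9.7783) = 127.61 mV

128 mV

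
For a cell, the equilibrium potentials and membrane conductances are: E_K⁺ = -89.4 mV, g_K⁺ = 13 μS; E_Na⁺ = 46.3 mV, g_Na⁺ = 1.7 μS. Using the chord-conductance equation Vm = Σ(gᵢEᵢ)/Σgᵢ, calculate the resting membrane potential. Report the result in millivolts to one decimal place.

Σ gᵢEᵢ = 13·(-89.4) + 1.7·(46.3) = -1083.49
Σ gᵢ = 13 + 1.7 = 14.7
Vm = -1083.49 / 14.7 = -73.71 mV

-73.7 mV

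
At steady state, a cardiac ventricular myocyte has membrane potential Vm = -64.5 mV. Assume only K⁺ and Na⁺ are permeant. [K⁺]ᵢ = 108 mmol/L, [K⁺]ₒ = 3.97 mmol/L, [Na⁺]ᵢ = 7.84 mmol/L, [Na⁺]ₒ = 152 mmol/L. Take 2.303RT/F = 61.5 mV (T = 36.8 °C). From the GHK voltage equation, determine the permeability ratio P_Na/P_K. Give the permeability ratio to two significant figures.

0.038

Let α = P_Na/P_K. GHK: Vm = 61.5·log₁₀[(Kₒ + α·Naₒ)/(Kᵢ + α·Naᵢ)].
10^(Vm/61.5) = 10^(-64.5/61.5) = 0.089376
So 0.089376·(Kᵢ + α·Naᵢ) = Kₒ + α·Naₒ → α = (0.089376·108.0 − 3.97) / (152.0 − 0.089376·7.84)
α = (9.653 − 3.97) / (152.0 − 0.7007) = 5.683/151.3 = 0.03756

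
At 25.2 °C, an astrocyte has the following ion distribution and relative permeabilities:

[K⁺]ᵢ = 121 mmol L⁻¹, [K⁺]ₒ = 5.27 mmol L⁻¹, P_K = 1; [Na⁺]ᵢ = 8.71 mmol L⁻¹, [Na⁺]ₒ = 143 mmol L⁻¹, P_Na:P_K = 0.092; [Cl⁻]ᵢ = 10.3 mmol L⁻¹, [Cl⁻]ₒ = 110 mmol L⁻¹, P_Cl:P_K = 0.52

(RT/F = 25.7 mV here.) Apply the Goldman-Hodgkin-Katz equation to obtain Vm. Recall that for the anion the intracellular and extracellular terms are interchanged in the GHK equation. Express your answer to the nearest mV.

Vm = 25.7 · ln[(Σ P·[cation]ₒ + Σ P·[anion]ᵢ) / (Σ P·[cation]ᵢ + Σ P·[anion]ₒ)]
Numerator = 1×5.27 + 0.092×143 + 0.52×10.3 = 23.78
Denominator = 1×121 + 0.092×8.71 + 0.52×110 = 179
Vm = 25.7 · ln(0.13286) = 25.7 × (-2.0185) = -51.87 mV

-52 mV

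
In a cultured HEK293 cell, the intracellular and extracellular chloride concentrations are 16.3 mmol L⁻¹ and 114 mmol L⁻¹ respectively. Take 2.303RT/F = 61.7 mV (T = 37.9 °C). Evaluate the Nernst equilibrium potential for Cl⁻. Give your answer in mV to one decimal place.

E = (61.7/z) · log₁₀([Cl⁻]_out/[Cl⁻]_in) with z = -1.
For an anion, dividing by z = -1 reverses the sign.
= (61.7/-1) · log₁₀(114/16.3) = -61.70 · log₁₀(6.994)
= -61.70 · (0.8447) = -52.12 mV

-52.1 mV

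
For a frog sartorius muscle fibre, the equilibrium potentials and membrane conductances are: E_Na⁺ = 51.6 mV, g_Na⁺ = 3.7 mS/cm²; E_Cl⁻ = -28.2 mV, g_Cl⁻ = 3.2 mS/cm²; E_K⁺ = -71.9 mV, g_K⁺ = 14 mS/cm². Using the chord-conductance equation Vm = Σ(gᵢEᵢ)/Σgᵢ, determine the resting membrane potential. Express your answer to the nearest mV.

-43 mV

Σ gᵢEᵢ = 3.7·(51.6) + 3.2·(-28.2) + 14·(-71.9) = -905.92
Σ gᵢ = 3.7 + 3.2 + 14 = 20.9
Vm = -905.92 / 20.9 = -43.35 mV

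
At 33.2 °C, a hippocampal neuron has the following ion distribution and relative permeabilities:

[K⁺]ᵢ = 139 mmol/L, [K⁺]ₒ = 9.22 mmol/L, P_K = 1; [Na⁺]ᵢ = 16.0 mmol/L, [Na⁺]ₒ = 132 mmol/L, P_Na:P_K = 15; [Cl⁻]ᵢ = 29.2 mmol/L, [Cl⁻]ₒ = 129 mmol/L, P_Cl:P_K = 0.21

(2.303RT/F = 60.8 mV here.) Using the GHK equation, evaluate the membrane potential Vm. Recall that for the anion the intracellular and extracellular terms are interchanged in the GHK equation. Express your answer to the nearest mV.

42 mV

Vm = 60.8 · log₁₀[(Σ P·[cation]ₒ + Σ P·[anion]ᵢ) / (Σ P·[cation]ᵢ + Σ P·[anion]ₒ)]
Numerator = 1×9.22 + 15×132 + 0.21×29.2 = 1995
Denominator = 1×139 + 15×16.0 + 0.21×129 = 406.1
Vm = 60.8 · log₁₀(4.9136) = 60.8 × (0.6914) = 42.04 mV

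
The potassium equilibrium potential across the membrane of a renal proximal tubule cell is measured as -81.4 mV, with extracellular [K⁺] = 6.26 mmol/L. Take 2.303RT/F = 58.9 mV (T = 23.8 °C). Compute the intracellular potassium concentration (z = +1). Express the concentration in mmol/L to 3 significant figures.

151 mmol/L

Nernst: E = (58.9/1) · log₁₀([out]/[in]), so log₁₀([out]/[in]) = -81.4 × 1 / 58.9 = -1.3820.
[out]/[in] = 10^(-1.3820) = 0.0415.
[in] = 6.26 / 0.0415 = 150.9 mmol/L.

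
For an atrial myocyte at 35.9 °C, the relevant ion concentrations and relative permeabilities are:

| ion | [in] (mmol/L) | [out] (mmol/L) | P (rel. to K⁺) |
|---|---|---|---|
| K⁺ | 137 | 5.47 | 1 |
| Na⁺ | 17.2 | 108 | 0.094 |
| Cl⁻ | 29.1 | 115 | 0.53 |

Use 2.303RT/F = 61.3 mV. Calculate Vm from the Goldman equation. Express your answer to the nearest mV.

-50 mV

Vm = 61.3 · log₁₀[(Σ P·[cation]ₒ + Σ P·[anion]ᵢ) / (Σ P·[cation]ᵢ + Σ P·[anion]ₒ)]
Numerator = 1×5.47 + 0.094×108 + 0.53×29.1 = 31.05
Denominator = 1×137 + 0.094×17.2 + 0.53×115 = 199.6
Vm = 61.3 · log₁₀(0.15556) = 61.3 × (-0.8081) = -49.54 mV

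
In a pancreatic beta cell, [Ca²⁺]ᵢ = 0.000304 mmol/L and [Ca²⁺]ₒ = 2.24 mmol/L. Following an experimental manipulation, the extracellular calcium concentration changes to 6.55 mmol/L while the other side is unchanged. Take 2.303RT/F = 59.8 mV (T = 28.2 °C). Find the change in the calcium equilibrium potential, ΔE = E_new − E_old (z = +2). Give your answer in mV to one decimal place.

E_old = (59.8/2)·log₁₀(2.24/0.000304) = 115.63 mV
E_new = (59.8/2)·log₁₀(6.55/0.000304) = 129.57 mV
ΔE = 129.57 − (115.63) = 13.93 mV

13.9 mV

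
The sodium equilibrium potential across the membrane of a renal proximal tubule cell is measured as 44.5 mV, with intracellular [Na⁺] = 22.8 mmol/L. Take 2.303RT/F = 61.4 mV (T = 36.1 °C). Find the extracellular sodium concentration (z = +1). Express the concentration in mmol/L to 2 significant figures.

Nernst: E = (61.4/1) · log₁₀([out]/[in]), so log₁₀([out]/[in]) = 44.5 × 1 / 61.4 = 0.7248.
[out]/[in] = 10^(0.7248) = 5.306.
[out] = 5.306 × 22.8 = 121 mmol/L.

120 mmol/L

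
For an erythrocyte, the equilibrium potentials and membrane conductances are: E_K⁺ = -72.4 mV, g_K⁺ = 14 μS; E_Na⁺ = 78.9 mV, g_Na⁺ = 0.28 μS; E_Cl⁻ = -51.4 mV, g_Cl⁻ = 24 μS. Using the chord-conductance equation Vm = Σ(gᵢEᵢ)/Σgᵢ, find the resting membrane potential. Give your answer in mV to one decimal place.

-58.1 mV

Σ gᵢEᵢ = 14·(-72.4) + 0.28·(78.9) + 24·(-51.4) = -2225.11
Σ gᵢ = 14 + 0.28 + 24 = 38.28
Vm = -2225.11 / 38.28 = -58.13 mV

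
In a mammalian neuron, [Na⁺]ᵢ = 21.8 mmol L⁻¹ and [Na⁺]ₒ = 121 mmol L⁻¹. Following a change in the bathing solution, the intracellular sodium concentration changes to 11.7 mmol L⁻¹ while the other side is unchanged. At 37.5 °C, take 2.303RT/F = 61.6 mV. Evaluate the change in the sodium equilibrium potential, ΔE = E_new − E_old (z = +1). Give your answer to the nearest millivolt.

17 mV

E_old = (61.6/1)·log₁₀(121/21.8) = 45.85 mV
E_new = (61.6/1)·log₁₀(121/11.7) = 62.50 mV
ΔE = 62.50 − (45.85) = 16.65 mV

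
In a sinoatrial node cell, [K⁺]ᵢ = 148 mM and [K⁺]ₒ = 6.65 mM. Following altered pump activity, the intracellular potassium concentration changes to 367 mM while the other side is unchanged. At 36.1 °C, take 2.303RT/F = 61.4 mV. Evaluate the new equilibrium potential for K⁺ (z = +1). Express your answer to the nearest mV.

After the shift: [K⁺]_out = 6.65, [K⁺]_in = 367 mM.
E_new = (61.4/1)·log₁₀(6.65/367) = 61.40 · (-1.7418) = -106.95 mV

-107 mV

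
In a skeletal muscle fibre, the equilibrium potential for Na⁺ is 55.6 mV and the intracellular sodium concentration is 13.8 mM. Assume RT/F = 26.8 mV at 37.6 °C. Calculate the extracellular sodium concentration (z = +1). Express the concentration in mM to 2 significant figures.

110 mM

Nernst: E = (26.8/1) · ln([out]/[in]), so ln([out]/[in]) = 55.6 × 1 / 26.8 = 2.0746.
[out]/[in] = e^(2.0746) = 7.962.
[out] = 7.962 × 13.8 = 109.9 mM.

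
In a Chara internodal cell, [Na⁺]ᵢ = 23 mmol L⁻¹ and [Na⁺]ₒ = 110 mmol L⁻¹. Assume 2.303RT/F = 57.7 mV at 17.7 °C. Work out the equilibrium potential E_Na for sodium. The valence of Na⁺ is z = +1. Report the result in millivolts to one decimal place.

39.2 mV

E = (57.7/z) · log₁₀([Na⁺]_out/[Na⁺]_in) with z = +1.
= (57.7/1) · log₁₀(110/23) = 57.70 · log₁₀(4.783)
= 57.70 · (0.6797) = 39.22 mV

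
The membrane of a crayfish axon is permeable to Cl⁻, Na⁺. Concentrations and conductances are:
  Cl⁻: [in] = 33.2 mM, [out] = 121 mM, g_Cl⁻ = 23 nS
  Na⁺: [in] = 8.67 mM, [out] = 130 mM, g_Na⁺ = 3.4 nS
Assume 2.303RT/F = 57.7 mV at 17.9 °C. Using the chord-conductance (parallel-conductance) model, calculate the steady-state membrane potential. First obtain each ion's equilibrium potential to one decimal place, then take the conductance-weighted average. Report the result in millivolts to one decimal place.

-19.5 mV

E_Cl⁻ = (57.7/-1)·log₁₀(121/33.2) = -32.4 mV
E_Na⁺ = (57.7/1)·log₁₀(130/8.67) = 67.9 mV
Vm = (Σ gᵢEᵢ)/(Σ gᵢ) = (23·-32.4 + 3.4·67.9) / (23 + 3.4)
= -514.34 / 26.4 = -19.48 mV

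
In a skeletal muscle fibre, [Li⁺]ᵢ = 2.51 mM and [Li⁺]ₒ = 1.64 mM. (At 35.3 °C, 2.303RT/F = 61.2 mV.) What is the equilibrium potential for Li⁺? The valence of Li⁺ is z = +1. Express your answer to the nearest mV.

E = (61.2/z) · log₁₀([Li⁺]_out/[Li⁺]_in) with z = +1.
= (61.2/1) · log₁₀(1.64/2.51) = 61.20 · log₁₀(0.6534)
= 61.20 · (-0.1848) = -11.31 mV

-11 mV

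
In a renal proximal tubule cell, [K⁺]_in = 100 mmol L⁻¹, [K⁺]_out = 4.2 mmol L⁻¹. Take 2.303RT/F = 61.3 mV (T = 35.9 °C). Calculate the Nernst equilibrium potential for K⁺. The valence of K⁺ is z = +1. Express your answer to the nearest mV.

-84 mV

E = (61.3/z) · log₁₀([K⁺]_out/[K⁺]_in) with z = +1.
= (61.3/1) · log₁₀(4.2/100) = 61.30 · log₁₀(0.042)
= 61.30 · (-1.3768) = -84.39 mV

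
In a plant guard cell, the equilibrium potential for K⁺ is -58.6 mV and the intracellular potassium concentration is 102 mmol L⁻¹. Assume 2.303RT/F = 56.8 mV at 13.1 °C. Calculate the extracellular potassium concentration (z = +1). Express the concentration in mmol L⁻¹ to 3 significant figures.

Nernst: E = (56.8/1) · log₁₀([out]/[in]), so log₁₀([out]/[in]) = -58.6 × 1 / 56.8 = -1.0317.
[out]/[in] = 10^(-1.0317) = 0.09296.
[out] = 0.09296 × 102 = 9.482 mmol L⁻¹.

9.48 mmol L⁻¹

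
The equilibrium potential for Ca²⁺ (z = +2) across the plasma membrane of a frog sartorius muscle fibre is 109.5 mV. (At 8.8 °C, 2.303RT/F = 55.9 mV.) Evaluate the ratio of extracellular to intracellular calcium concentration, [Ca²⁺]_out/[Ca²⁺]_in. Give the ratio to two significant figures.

log₁₀([out]/[in]) = E·z/(55.9) = 109.5 × 2 / 55.9 = 3.9177
[out]/[in] = 10^(3.9177) = 8274

8300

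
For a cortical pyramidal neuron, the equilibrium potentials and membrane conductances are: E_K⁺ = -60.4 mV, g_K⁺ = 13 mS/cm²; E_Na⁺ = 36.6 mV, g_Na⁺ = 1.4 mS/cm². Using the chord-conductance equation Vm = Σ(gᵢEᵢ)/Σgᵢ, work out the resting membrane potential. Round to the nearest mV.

Σ gᵢEᵢ = 13·(-60.4) + 1.4·(36.6) = -733.96
Σ gᵢ = 13 + 1.4 = 14.4
Vm = -733.96 / 14.4 = -50.97 mV

-51 mV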